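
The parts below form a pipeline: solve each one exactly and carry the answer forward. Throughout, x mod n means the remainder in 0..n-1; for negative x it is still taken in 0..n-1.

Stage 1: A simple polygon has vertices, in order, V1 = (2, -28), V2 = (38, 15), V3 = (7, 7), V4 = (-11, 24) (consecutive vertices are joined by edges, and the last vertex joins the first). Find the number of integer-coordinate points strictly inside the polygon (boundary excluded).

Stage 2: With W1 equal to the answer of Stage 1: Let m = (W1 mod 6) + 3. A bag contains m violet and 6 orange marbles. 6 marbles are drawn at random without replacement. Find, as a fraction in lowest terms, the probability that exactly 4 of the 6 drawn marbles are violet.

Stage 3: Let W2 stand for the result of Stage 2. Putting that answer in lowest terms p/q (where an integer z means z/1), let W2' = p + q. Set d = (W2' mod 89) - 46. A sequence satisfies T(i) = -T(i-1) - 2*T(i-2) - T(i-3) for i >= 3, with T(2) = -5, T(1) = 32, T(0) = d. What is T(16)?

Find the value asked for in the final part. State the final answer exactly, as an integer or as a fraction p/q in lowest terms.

Stage 1: cross terms: (2*15 - 38*-28)=1094, (38*7 - 7*15)=161, (7*24 - -11*7)=245, (-11*-28 - 2*24)=260; twice the area = |1760| = 1760; area = 880; boundary points = 1 + 1 + 1 + 13 = 16; strictly interior points = area - boundary/2 + 1 = 873; answer 873
Stage 2: W1 = 873; m = 6; total draws C(12,6) = 924; favorable C(6,4)*C(6,2) = 225; P = 75/308; answer 75/308
Stage 3: W2 = 75/308; threaded value p + q = 383; d = -19; T(3) = -1*(-5) - 2*(32) - 1*(-19) = -40; iterating: T(3)=-40, T(4)=18, T(5)=67, T(6)=-63, T(7)=-89, T(8)=148, T(9)=93, T(10)=-300, T(11)=-34, T(12)=541, T(13)=-173, T(14)=-875, T(15)=680, T(16)=1243; answer 1243

1243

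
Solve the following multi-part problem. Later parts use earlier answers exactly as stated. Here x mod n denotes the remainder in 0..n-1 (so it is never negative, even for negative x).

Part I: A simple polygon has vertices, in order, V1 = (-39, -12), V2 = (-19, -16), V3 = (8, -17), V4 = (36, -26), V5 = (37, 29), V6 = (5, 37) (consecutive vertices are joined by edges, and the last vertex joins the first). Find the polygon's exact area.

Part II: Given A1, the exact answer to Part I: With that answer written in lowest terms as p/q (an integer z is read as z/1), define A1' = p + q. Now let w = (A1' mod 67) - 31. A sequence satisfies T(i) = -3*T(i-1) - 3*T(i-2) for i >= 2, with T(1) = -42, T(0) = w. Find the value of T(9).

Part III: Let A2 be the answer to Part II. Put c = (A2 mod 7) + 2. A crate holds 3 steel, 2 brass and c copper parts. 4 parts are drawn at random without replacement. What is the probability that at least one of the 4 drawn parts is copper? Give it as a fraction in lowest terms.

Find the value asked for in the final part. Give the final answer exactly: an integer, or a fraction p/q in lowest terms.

6/7

Part I: cross terms: (-39*-16 - -19*-12)=396, (-19*-17 - 8*-16)=451, (8*-26 - 36*-17)=404, (36*29 - 37*-26)=2006, (37*37 - 5*29)=1224, (5*-12 - -39*37)=1383; twice the area = |5864| = 5864; area = 2932; answer 2932
Part II: A1 = 2932; threaded value p + q = 2933; w = 21; T(2) = -3*(-42) - 3*(21) = 63; iterating: T(2)=63, T(3)=-63, T(4)=0, T(5)=189, T(6)=-567, T(7)=1134, T(8)=-1701, T(9)=1701; answer 1701
Part III: A2 = 1701; c = 2; total draws C(7,4) = 35; complement C(5,4) = 5; favorable 35 - 5 = 30; P = 6/7; answer 6/7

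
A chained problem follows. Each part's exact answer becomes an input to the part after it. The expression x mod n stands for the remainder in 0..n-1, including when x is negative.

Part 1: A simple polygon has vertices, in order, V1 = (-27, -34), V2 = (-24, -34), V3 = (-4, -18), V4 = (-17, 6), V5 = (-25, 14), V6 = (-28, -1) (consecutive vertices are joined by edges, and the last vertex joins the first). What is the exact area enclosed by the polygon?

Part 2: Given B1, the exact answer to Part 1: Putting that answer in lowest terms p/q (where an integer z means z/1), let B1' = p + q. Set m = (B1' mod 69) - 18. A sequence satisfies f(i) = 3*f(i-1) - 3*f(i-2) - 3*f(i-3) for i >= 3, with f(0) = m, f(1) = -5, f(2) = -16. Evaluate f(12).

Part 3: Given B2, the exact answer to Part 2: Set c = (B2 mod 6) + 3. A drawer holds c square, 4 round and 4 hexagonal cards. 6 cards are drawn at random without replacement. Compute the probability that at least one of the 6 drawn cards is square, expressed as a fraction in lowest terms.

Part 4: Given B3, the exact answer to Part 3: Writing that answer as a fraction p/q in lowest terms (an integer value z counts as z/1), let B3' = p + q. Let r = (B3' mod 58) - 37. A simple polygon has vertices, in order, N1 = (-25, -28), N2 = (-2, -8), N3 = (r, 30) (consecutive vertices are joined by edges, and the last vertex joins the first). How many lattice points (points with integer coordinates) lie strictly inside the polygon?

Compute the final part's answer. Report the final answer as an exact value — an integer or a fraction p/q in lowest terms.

Part 1: cross terms: (-27*-34 - -24*-34)=102, (-24*-18 - -4*-34)=296, (-4*6 - -17*-18)=-330, (-17*14 - -25*6)=-88, (-25*-1 - -28*14)=417, (-28*-34 - -27*-1)=925; twice the area = |1322| = 1322; area = 661; answer 661
Part 2: B1 = 661; threaded value p + q = 662; m = 23; f(3) = 3*(-16) - 3*(-5) - 3*(23) = -102; iterating: f(3)=-102, f(4)=-243, f(5)=-375, f(6)=-90, f(7)=1584, f(8)=6147, f(9)=13959, f(10)=18684, f(11)=-4266, f(12)=-110727; answer -110727
Part 3: B2 = -110727; c = 6; total draws C(14,6) = 3003; complement C(8,6) = 28; favorable 3003 - 28 = 2975; P = 425/429; answer 425/429
Part 4: B3 = 425/429; threaded value p + q = 854; r = 5; cross terms: (-25*-8 - -2*-28)=144, (-2*30 - 5*-8)=-20, (5*-28 - -25*30)=610; twice the area = |734| = 734; area = 367; boundary points = 1 + 1 + 2 = 4; strictly interior points = area - boundary/2 + 1 = 366; answer 366

366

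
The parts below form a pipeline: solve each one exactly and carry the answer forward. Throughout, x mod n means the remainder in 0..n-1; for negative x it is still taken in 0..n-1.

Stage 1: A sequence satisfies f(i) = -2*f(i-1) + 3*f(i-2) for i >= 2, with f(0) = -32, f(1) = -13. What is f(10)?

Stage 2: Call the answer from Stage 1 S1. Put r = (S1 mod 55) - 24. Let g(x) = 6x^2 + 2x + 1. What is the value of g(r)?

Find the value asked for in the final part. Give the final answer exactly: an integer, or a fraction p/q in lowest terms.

2689

Stage 1: f(2) = -2*(-13) + 3*(-32) = -70; iterating: f(2)=-70, f(3)=101, f(4)=-412, f(5)=1127, f(6)=-3490, f(7)=10361, f(8)=-31192, f(9)=93467, f(10)=-280510; answer -280510
Stage 2: S1 = -280510; r = 21; 6*(21)^2 + 2*(21)^1 + 1 = (2646) + (42) + (1) = 2689; answer 2689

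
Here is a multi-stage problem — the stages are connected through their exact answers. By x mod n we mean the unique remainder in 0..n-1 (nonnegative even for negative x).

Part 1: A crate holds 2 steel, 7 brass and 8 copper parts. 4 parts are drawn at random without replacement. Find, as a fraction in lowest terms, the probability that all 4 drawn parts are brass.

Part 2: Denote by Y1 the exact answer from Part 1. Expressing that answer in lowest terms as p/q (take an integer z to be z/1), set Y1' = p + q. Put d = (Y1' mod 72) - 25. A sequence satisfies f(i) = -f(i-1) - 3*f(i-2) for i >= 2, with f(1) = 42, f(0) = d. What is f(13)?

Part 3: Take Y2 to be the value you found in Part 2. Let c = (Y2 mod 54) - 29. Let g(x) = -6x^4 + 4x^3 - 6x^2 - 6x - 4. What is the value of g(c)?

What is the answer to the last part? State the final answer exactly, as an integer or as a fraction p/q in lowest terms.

-522414

Part 1: total draws C(17,4) = 2380; favorable C(7,4) = 35; P = 1/68; answer 1/68
Part 2: Y1 = 1/68; threaded value p + q = 69; d = 44; f(2) = -1*(42) - 3*(44) = -174; iterating: f(2)=-174, f(3)=48, f(4)=474, f(5)=-618, f(6)=-804, f(7)=2658, f(8)=-246, f(9)=-7728, f(10)=8466, f(11)=14718, f(12)=-40116, f(13)=-4038; answer -4038
Part 3: Y2 = -4038; c = -17; -6*(-17)^4 + 4*(-17)^3 - 6*(-17)^2 - 6*(-17)^1 - 4 = (-501126) + (-19652) + (-1734) + (102) + (-4) = -522414; answer -522414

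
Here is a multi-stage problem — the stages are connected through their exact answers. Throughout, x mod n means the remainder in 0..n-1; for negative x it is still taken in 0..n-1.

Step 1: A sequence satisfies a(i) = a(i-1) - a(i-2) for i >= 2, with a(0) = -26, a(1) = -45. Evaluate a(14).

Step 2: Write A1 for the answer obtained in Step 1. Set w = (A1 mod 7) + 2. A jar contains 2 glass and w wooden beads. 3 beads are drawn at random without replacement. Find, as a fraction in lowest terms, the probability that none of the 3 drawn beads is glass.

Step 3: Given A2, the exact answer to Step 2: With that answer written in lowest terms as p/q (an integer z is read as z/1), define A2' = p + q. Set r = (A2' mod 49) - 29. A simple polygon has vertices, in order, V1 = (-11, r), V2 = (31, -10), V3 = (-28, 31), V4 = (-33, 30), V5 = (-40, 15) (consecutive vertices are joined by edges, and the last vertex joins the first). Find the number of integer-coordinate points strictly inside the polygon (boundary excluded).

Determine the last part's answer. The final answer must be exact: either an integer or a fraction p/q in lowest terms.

Step 1: a(2) = 1*(-45) - 1*(-26) = -19; iterating: a(2)=-19, a(3)=26, a(4)=45, a(5)=19, a(6)=-26, a(7)=-45, a(8)=-19, a(9)=26, a(10)=45, a(11)=19, a(12)=-26, a(13)=-45, a(14)=-19; answer -19
Step 2: A1 = -19; w = 4; total draws C(6,3) = 20; favorable C(4,3) = 4; P = 1/5; answer 1/5
Step 3: A2 = 1/5; threaded value p + q = 6; r = -23; cross terms: (-11*-10 - 31*-23)=823, (31*31 - -28*-10)=681, (-28*30 - -33*31)=183, (-33*15 - -40*30)=705, (-40*-23 - -11*15)=1085; twice the area = |3477| = 3477; area = 3477/2; boundary points = 1 + 1 + 1 + 1 + 1 = 5; strictly interior points = area - boundary/2 + 1 = 1737; answer 1737

1737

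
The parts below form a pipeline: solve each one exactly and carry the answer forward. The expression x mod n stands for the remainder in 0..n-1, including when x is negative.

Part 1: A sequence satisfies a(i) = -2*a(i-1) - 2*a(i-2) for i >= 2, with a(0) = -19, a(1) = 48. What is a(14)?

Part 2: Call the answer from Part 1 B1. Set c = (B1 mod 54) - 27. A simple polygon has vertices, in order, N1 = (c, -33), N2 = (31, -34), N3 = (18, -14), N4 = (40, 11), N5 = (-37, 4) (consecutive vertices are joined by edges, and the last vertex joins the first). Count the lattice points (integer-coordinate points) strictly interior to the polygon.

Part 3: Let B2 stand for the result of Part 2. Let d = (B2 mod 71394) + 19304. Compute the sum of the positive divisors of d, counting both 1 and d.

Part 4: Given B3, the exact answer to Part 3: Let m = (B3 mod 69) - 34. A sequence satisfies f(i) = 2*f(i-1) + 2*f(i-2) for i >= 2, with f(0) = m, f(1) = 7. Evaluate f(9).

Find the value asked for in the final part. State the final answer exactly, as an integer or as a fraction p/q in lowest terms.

Part 1: a(2) = -2*(48) - 2*(-19) = -58; iterating: a(2)=-58, a(3)=20, a(4)=76, a(5)=-192, a(6)=232, a(7)=-80, a(8)=-304, a(9)=768, a(10)=-928, a(11)=320, a(12)=1216, a(13)=-3072, a(14)=3712; answer 3712
Part 2: B1 = 3712; c = 13; cross terms: (13*-34 - 31*-33)=581, (31*-14 - 18*-34)=178, (18*11 - 40*-14)=758, (40*4 - -37*11)=567, (-37*-33 - 13*4)=1169; twice the area = |3253| = 3253; area = 3253/2; boundary points = 1 + 1 + 1 + 7 + 1 = 11; strictly interior points = area - boundary/2 + 1 = 1622; answer 1622
Part 3: B2 = 1622; d = 20926; 20926 = 2 * 10463; sigma = (1 + 2) * (1 + 10463) = 3 * 10464 = 31392; answer 31392
Part 4: B3 = 31392; m = 32; f(2) = 2*(7) + 2*(32) = 78; iterating: f(2)=78, f(3)=170, f(4)=496, f(5)=1332, f(6)=3656, f(7)=9976, f(8)=27264, f(9)=74480; answer 74480

74480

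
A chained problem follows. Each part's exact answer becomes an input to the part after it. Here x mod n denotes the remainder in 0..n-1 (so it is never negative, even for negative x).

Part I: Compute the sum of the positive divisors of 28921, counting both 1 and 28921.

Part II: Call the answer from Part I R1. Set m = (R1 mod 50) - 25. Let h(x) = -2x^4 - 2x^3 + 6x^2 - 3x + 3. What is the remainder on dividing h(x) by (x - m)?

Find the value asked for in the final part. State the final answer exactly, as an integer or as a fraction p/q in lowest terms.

-42

Part I: 28921 is prime, so its only divisors are 1 and 28921; sigma = 1 + 28921 = 28922; answer 28922
Part II: R1 = 28922; m = -3; remainder = value at the root: -2*(-3)^4 - 2*(-3)^3 + 6*(-3)^2 - 3*(-3)^1 + 3 = (-162) + (54) + (54) + (9) + (3) = -42; answer -42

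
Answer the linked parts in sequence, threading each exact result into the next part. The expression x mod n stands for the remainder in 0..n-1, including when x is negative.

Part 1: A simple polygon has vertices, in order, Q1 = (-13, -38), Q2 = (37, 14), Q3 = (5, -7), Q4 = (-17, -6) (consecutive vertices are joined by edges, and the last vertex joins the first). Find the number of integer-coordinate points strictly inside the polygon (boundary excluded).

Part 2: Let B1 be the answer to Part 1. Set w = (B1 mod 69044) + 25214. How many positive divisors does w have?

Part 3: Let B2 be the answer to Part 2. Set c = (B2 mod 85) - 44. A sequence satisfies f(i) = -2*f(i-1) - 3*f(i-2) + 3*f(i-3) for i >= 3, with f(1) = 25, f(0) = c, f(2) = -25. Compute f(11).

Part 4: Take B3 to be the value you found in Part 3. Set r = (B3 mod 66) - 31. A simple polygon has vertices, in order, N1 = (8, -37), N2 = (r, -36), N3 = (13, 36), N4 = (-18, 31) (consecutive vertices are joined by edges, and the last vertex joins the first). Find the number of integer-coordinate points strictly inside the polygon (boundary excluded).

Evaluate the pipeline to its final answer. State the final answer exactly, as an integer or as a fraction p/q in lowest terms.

Part 1: cross terms: (-13*14 - 37*-38)=1224, (37*-7 - 5*14)=-329, (5*-6 - -17*-7)=-149, (-17*-38 - -13*-6)=568; twice the area = |1314| = 1314; area = 657; boundary points = 2 + 1 + 1 + 4 = 8; strictly interior points = area - boundary/2 + 1 = 654; answer 654
Part 2: B1 = 654; w = 25868; 25868 = 2^2 * 29 * 223; number of divisors = (2+1) * (1+1) * (1+1) = 12; answer 12
Part 3: B2 = 12; c = -32; f(3) = -2*(-25) - 3*(25) + 3*(-32) = -121; iterating: f(3)=-121, f(4)=392, f(5)=-496, f(6)=-547, f(7)=3758, f(8)=-7363, f(9)=1811, f(10)=29741, f(11)=-87004; answer -87004
Part 4: B3 = -87004; r = 19; cross terms: (8*-36 - 19*-37)=415, (19*36 - 13*-36)=1152, (13*31 - -18*36)=1051, (-18*-37 - 8*31)=418; twice the area = |3036| = 3036; area = 1518; boundary points = 1 + 6 + 1 + 2 = 10; strictly interior points = area - boundary/2 + 1 = 1514; answer 1514

1514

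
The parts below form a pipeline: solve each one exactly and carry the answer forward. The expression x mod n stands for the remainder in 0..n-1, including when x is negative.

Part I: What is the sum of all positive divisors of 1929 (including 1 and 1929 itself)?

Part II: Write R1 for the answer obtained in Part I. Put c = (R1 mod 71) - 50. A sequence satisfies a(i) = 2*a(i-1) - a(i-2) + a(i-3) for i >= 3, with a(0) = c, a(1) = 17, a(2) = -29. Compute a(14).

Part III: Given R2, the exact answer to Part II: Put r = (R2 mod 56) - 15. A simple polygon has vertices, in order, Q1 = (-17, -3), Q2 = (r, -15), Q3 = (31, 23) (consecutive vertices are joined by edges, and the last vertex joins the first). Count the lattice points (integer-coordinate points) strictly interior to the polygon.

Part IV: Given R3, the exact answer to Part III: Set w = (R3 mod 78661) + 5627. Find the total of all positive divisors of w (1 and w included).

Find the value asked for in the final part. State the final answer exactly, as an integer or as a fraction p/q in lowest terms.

11970

Part I: 1929 = 3 * 643; sigma = (1 + 3) * (1 + 643) = 4 * 644 = 2576; answer 2576
Part II: R1 = 2576; c = -30; a(3) = 2*(-29) - 1*(17) + 1*(-30) = -105; iterating: a(3)=-105, a(4)=-164, a(5)=-252, a(6)=-445, a(7)=-802, a(8)=-1411, a(9)=-2465, a(10)=-4321, a(11)=-7588, a(12)=-13320, a(13)=-23373, a(14)=-41014; answer -41014
Part III: R2 = -41014; r = 19; cross terms: (-17*-15 - 19*-3)=312, (19*23 - 31*-15)=902, (31*-3 - -17*23)=298; twice the area = |1512| = 1512; area = 756; boundary points = 12 + 2 + 2 = 16; strictly interior points = area - boundary/2 + 1 = 749; answer 749
Part IV: R3 = 749; w = 6376; 6376 = 2^3 * 797; sigma = (1 + 2 + 4 + 8) * (1 + 797) = 15 * 798 = 11970; answer 11970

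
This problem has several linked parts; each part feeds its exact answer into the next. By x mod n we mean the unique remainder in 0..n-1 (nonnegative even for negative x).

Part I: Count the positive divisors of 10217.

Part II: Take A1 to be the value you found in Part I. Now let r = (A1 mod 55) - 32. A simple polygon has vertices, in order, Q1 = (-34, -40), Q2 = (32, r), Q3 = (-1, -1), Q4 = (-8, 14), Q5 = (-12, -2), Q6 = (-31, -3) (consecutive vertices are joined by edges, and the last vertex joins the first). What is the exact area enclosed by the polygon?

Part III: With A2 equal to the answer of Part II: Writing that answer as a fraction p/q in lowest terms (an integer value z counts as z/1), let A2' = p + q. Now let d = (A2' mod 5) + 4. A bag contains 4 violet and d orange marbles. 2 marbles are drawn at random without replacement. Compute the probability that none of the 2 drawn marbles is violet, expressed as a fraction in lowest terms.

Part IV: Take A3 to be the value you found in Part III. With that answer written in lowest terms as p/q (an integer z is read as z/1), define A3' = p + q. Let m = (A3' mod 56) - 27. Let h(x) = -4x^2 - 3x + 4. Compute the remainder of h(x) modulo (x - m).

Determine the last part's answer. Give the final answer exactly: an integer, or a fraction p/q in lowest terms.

-1656

Part I: 10217 = 17 * 601; number of divisors = (1+1) * (1+1) = 4; answer 4
Part II: A1 = 4; r = -28; cross terms: (-34*-28 - 32*-40)=2232, (32*-1 - -1*-28)=-60, (-1*14 - -8*-1)=-22, (-8*-2 - -12*14)=184, (-12*-3 - -31*-2)=-26, (-31*-40 - -34*-3)=1138; twice the area = |3446| = 3446; area = 1723; answer 1723
Part III: A2 = 1723; threaded value p + q = 1724; d = 8; total draws C(12,2) = 66; favorable C(8,2) = 28; P = 14/33; answer 14/33
Part IV: A3 = 14/33; threaded value p + q = 47; m = 20; remainder = value at the root: -4*(20)^2 - 3*(20)^1 + 4 = (-1600) + (-60) + (4) = -1656; answer -1656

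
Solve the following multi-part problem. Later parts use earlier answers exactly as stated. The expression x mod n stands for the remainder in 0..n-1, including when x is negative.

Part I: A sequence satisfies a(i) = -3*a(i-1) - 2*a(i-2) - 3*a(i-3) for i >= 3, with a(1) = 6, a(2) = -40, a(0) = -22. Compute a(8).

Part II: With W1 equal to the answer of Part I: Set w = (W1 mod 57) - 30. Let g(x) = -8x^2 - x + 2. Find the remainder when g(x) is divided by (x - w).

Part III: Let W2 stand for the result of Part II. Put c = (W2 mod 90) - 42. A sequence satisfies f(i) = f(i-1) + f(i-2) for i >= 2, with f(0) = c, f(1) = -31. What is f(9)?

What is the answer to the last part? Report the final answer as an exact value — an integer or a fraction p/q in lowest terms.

Part I: a(3) = -3*(-40) - 2*(6) - 3*(-22) = 174; iterating: a(3)=174, a(4)=-460, a(5)=1152, a(6)=-3058, a(7)=8250, a(8)=-22090; answer -22090
Part II: W1 = -22090; w = -4; remainder = value at the root: -8*(-4)^2 - 1*(-4)^1 + 2 = (-128) + (4) + (2) = -122; answer -122
Part III: W2 = -122; c = 16; f(2) = 1*(-31) + 1*(16) = -15; iterating: f(2)=-15, f(3)=-46, f(4)=-61, f(5)=-107, f(6)=-168, f(7)=-275, f(8)=-443, f(9)=-718; answer -718

-718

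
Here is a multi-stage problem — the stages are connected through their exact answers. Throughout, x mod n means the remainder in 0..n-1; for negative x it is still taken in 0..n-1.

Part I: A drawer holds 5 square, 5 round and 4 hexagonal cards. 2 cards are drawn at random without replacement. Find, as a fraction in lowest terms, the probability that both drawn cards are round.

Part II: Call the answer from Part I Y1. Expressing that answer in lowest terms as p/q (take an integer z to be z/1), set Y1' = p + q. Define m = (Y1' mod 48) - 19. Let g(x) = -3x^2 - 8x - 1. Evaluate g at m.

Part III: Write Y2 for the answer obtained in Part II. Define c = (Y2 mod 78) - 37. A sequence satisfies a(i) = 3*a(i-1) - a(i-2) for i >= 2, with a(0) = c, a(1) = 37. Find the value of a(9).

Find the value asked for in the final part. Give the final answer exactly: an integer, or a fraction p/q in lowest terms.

64024

Part I: total draws C(14,2) = 91; favorable C(5,2) = 10; P = 10/91; answer 10/91
Part II: Y1 = 10/91; threaded value p + q = 101; m = -14; -3*(-14)^2 - 8*(-14)^1 - 1 = (-588) + (112) + (-1) = -477; answer -477
Part III: Y2 = -477; c = 32; a(2) = 3*(37) - 1*(32) = 79; iterating: a(2)=79, a(3)=200, a(4)=521, a(5)=1363, a(6)=3568, a(7)=9341, a(8)=24455, a(9)=64024; answer 64024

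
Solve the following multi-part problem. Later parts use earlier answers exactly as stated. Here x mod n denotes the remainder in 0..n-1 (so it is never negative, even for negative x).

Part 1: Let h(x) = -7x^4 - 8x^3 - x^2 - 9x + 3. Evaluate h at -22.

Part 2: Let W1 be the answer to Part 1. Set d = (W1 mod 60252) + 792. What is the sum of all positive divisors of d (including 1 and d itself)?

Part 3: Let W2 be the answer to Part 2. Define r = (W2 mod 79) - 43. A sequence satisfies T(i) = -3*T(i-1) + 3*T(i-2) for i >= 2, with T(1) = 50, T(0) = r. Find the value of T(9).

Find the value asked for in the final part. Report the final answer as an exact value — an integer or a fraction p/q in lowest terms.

Part 1: -7*(-22)^4 - 8*(-22)^3 - 1*(-22)^2 - 9*(-22)^1 + 3 = (-1639792) + (85184) + (-484) + (198) + (3) = -1554891; answer -1554891
Part 2: W1 = -1554891; d = 12453; 12453 = 3 * 7 * 593; sigma = (1 + 3) * (1 + 7) * (1 + 593) = 4 * 8 * 594 = 19008; answer 19008
Part 3: W2 = 19008; r = 5; T(2) = -3*(50) + 3*(5) = -135; iterating: T(2)=-135, T(3)=555, T(4)=-2070, T(5)=7875, T(6)=-29835, T(7)=113130, T(8)=-428895, T(9)=1626075; answer 1626075

1626075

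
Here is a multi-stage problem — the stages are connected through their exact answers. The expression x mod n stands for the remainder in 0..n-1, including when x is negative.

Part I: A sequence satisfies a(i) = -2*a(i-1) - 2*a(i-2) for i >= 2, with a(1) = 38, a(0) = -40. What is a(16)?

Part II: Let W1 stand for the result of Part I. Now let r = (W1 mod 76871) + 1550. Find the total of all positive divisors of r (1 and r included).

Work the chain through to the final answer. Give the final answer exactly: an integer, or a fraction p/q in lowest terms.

Part I: a(2) = -2*(38) - 2*(-40) = 4; iterating: a(2)=4, a(3)=-84, a(4)=160, a(5)=-152, a(6)=-16, a(7)=336, a(8)=-640, a(9)=608, a(10)=64, a(11)=-1344, a(12)=2560, a(13)=-2432, a(14)=-256, a(15)=5376, a(16)=-10240; answer -10240
Part II: W1 = -10240; r = 68181; 68181 = 3 * 22727; sigma = (1 + 3) * (1 + 22727) = 4 * 22728 = 90912; answer 90912

90912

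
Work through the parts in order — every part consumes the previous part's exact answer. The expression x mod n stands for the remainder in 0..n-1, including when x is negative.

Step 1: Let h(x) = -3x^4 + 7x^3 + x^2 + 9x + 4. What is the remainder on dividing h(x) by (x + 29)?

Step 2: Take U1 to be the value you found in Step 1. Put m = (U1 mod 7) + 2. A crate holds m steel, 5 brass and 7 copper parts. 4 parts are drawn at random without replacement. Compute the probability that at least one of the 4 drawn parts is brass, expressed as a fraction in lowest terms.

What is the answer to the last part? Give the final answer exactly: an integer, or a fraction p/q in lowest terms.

Step 1: remainder = value at the root: -3*(-29)^4 + 7*(-29)^3 + 1*(-29)^2 + 9*(-29)^1 + 4 = (-2121843) + (-170723) + (841) + (-261) + (4) = -2291982; answer -2291982
Step 2: U1 = -2291982; m = 2; total draws C(14,4) = 1001; complement C(9,4) = 126; favorable 1001 - 126 = 875; P = 125/143; answer 125/143

125/143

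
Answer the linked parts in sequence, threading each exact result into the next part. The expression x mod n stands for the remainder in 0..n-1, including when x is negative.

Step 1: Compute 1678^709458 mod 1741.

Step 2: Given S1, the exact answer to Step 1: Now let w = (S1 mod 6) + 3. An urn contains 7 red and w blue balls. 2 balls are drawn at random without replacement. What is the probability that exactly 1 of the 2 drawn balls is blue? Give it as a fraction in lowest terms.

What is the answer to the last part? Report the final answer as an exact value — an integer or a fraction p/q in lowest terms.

Step 1: squarings mod 1741: 1678^1=1678, 1678^2=487, 1678^4=393, 1678^8=1241, 1678^16=1037, 1678^32=1172, 1678^64=1676, 1678^128=743, 1678^256=152, 1678^512=471, 1678^1024=734, 1678^2048=787, 1678^4096=1314, 1678^8192=1265, 1678^16384=246, 1678^32768=1322, 1678^65536=1461, 1678^131072=55, 1678^262144=1284, 1678^524288=1670; 1678^709458 = 1678^2 * 1678^16 * 1678^64 * 1678^256 * 1678^512 * 1678^4096 * 1678^16384 * 1678^32768 * 1678^131072 * 1678^524288 = 1441 (mod 1741); answer 1441
Step 2: S1 = 1441; w = 4; total draws C(11,2) = 55; favorable C(4,1)*C(7,1) = 28; P = 28/55; answer 28/55

28/55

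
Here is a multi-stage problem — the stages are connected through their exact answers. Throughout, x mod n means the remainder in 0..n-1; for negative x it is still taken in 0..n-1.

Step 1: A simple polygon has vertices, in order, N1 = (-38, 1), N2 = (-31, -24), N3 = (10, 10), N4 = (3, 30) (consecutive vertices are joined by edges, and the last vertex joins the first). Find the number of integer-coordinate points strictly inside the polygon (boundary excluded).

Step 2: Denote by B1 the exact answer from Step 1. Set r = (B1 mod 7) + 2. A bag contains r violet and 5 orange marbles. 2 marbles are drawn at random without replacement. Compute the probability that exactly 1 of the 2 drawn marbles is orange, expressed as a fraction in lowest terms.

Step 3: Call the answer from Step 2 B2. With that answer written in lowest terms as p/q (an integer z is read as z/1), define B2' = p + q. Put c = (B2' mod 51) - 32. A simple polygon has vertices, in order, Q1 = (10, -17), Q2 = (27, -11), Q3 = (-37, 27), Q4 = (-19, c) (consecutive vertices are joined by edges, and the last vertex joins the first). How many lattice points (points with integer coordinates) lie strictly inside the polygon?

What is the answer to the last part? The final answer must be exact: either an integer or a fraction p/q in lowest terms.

Step 1: cross terms: (-38*-24 - -31*1)=943, (-31*10 - 10*-24)=-70, (10*30 - 3*10)=270, (3*1 - -38*30)=1143; twice the area = |2286| = 2286; area = 1143; boundary points = 1 + 1 + 1 + 1 = 4; strictly interior points = area - boundary/2 + 1 = 1142; answer 1142
Step 2: B1 = 1142; r = 3; total draws C(8,2) = 28; favorable C(5,1)*C(3,1) = 15; P = 15/28; answer 15/28
Step 3: B2 = 15/28; threaded value p + q = 43; c = 11; cross terms: (10*-11 - 27*-17)=349, (27*27 - -37*-11)=322, (-37*11 - -19*27)=106, (-19*-17 - 10*11)=213; twice the area = |990| = 990; area = 495; boundary points = 1 + 2 + 2 + 1 = 6; strictly interior points = area - boundary/2 + 1 = 493; answer 493

493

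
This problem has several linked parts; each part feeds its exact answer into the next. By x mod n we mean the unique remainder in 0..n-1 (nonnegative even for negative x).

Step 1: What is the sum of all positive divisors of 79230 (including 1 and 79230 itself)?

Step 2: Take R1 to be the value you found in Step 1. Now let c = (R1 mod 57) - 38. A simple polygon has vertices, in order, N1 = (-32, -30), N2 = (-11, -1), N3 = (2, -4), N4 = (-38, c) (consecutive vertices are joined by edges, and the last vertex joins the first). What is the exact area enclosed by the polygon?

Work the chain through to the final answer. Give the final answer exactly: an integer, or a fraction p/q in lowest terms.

Step 1: 79230 = 2 * 3 * 5 * 19 * 139; sigma = (1 + 2) * (1 + 3) * (1 + 5) * (1 + 19) * (1 + 139) = 3 * 4 * 6 * 20 * 140 = 201600; answer 201600
Step 2: R1 = 201600; c = 10; cross terms: (-32*-1 - -11*-30)=-298, (-11*-4 - 2*-1)=46, (2*10 - -38*-4)=-132, (-38*-30 - -32*10)=1460; twice the area = |1076| = 1076; area = 538; answer 538

538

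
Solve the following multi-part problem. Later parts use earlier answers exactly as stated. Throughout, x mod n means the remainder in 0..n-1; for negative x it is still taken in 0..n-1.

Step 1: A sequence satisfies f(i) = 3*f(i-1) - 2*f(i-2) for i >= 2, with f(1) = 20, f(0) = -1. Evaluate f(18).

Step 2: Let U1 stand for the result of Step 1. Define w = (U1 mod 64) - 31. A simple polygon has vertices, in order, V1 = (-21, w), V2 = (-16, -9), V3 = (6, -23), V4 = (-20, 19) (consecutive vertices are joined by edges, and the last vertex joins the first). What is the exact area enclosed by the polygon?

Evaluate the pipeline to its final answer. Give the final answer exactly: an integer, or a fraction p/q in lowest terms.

Step 1: f(2) = 3*(20) - 2*(-1) = 62; iterating: f(2)=62, f(3)=146, f(4)=314, f(5)=650, f(6)=1322, f(7)=2666, f(8)=5354, f(9)=10730, f(10)=21482, f(11)=42986, f(12)=85994, f(13)=172010, f(14)=344042, f(15)=688106, f(16)=1376234, f(17)=2752490, f(18)=5505002; answer 5505002
Step 2: U1 = 5505002; w = 11; cross terms: (-21*-9 - -16*11)=365, (-16*-23 - 6*-9)=422, (6*19 - -20*-23)=-346, (-20*11 - -21*19)=179; twice the area = |620| = 620; area = 310; answer 310

310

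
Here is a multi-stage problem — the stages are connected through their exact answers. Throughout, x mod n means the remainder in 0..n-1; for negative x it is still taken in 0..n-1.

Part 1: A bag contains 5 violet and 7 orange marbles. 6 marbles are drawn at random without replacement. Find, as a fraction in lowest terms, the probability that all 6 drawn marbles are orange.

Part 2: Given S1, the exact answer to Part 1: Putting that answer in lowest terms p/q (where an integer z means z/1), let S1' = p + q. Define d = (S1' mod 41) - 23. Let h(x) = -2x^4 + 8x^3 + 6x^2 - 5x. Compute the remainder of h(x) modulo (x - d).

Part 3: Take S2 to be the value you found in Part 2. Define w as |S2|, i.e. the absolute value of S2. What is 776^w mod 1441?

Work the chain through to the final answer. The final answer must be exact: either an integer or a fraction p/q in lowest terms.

585

Part 1: total draws C(12,6) = 924; favorable C(7,6) = 7; P = 1/132; answer 1/132
Part 2: S1 = 1/132; threaded value p + q = 133; d = -13; remainder = value at the root: -2*(-13)^4 + 8*(-13)^3 + 6*(-13)^2 - 5*(-13)^1 = (-57122) + (-17576) + (1014) + (65) = -73619; answer -73619
Part 3: S2 = -73619; w = 73619; squarings mod 1441: 776^1=776, 776^2=1279, 776^4=306, 776^8=1412, 776^16=841, 776^32=1191, 776^64=537, 776^128=169, 776^256=1182, 776^512=795, 776^1024=867, 776^2048=928, 776^4096=907, 776^8192=1279, 776^16384=306, 776^32768=1412, 776^65536=841; 776^73619 = 776^1 * 776^2 * 776^16 * 776^128 * 776^256 * 776^512 * 776^1024 * 776^2048 * 776^4096 * 776^65536 = 585 (mod 1441); answer 585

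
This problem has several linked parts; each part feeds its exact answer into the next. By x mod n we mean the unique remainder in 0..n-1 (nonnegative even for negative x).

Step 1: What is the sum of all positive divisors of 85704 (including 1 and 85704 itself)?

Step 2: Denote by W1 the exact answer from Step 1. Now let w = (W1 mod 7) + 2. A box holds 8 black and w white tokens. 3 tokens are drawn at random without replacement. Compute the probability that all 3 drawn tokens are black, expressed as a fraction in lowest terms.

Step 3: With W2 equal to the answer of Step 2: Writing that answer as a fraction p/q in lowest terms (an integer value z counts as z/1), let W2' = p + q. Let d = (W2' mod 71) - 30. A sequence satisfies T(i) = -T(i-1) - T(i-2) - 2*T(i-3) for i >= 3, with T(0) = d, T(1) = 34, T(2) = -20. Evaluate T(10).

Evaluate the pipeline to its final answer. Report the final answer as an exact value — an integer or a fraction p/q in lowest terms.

-278

Step 1: 85704 = 2^3 * 3 * 3571; sigma = (1 + 2 + 4 + 8) * (1 + 3) * (1 + 3571) = 15 * 4 * 3572 = 214320; answer 214320
Step 2: W1 = 214320; w = 3; total draws C(11,3) = 165; favorable C(8,3) = 56; P = 56/165; answer 56/165
Step 3: W2 = 56/165; threaded value p + q = 221; d = -22; T(3) = -1*(-20) - 1*(34) - 2*(-22) = 30; iterating: T(3)=30, T(4)=-78, T(5)=88, T(6)=-70, T(7)=138, T(8)=-244, T(9)=246, T(10)=-278; answer -278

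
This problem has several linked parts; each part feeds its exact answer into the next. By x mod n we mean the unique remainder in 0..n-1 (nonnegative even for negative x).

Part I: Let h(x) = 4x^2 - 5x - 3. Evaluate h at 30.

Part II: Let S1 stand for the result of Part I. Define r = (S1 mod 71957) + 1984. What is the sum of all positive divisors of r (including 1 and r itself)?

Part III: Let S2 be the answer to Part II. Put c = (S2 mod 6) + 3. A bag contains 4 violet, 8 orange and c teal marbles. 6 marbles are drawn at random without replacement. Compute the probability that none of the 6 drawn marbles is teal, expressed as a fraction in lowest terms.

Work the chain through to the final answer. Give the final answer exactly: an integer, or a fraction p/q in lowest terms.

33/442

Part I: 4*(30)^2 - 5*(30)^1 - 3 = (3600) + (-150) + (-3) = 3447; answer 3447
Part II: S1 = 3447; r = 5431; 5431 is prime, so its only divisors are 1 and 5431; sigma = 1 + 5431 = 5432; answer 5432
Part III: S2 = 5432; c = 5; total draws C(17,6) = 12376; favorable C(12,6) = 924; P = 33/442; answer 33/442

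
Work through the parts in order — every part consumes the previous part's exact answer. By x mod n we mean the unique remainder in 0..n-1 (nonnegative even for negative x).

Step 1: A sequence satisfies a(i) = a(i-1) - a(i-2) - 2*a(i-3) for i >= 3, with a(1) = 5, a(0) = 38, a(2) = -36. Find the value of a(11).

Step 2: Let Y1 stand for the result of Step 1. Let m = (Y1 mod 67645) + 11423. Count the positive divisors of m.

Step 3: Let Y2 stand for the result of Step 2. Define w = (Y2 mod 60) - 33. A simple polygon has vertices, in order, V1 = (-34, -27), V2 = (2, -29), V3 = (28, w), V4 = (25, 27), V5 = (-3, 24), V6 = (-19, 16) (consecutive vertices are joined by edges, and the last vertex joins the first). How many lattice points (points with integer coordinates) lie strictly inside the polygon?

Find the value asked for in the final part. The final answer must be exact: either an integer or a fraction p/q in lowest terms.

2197

Step 1: a(3) = 1*(-36) - 1*(5) - 2*(38) = -117; iterating: a(3)=-117, a(4)=-91, a(5)=98, a(6)=423, a(7)=507, a(8)=-112, a(9)=-1465, a(10)=-2367, a(11)=-678; answer -678
Step 2: Y1 = -678; m = 78390; 78390 = 2 * 3^2 * 5 * 13 * 67; number of divisors = (1+1) * (2+1) * (1+1) * (1+1) * (1+1) = 48; answer 48
Step 3: Y2 = 48; w = 15; cross terms: (-34*-29 - 2*-27)=1040, (2*15 - 28*-29)=842, (28*27 - 25*15)=381, (25*24 - -3*27)=681, (-3*16 - -19*24)=408, (-19*-27 - -34*16)=1057; twice the area = |4409| = 4409; area = 4409/2; boundary points = 2 + 2 + 3 + 1 + 8 + 1 = 17; strictly interior points = area - boundary/2 + 1 = 2197; answer 2197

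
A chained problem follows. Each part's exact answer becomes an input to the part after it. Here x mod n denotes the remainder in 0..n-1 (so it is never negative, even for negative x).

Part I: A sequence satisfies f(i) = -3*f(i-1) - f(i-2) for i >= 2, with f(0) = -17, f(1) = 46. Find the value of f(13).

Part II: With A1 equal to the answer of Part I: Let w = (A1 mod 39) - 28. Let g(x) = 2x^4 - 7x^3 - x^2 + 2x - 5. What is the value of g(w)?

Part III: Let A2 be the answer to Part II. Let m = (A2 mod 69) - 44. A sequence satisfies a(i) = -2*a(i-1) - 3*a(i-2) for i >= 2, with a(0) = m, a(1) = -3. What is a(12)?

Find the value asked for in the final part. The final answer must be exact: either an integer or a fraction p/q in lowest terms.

-9270

Part I: f(2) = -3*(46) - 1*(-17) = -121; iterating: f(2)=-121, f(3)=317, f(4)=-830, f(5)=2173, f(6)=-5689, f(7)=14894, f(8)=-38993, f(9)=102085, f(10)=-267262, f(11)=699701, f(12)=-1831841, f(13)=4795822; answer 4795822
Part II: A1 = 4795822; w = 3; 2*(3)^4 - 7*(3)^3 - 1*(3)^2 + 2*(3)^1 - 5 = (162) + (-189) + (-9) + (6) + (-5) = -35; answer -35
Part III: A2 = -35; m = -10; a(2) = -2*(-3) - 3*(-10) = 36; iterating: a(2)=36, a(3)=-63, a(4)=18, a(5)=153, a(6)=-360, a(7)=261, a(8)=558, a(9)=-1899, a(10)=2124, a(11)=1449, a(12)=-9270; answer -9270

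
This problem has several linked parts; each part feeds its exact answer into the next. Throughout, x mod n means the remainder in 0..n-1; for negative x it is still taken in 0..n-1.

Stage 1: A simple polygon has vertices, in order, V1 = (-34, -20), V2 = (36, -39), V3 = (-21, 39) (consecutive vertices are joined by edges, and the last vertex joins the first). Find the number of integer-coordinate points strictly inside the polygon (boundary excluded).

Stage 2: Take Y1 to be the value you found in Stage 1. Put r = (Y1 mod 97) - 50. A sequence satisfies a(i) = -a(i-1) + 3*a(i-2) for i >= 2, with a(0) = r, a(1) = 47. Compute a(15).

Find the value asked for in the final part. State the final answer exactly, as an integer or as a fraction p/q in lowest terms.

Stage 1: cross terms: (-34*-39 - 36*-20)=2046, (36*39 - -21*-39)=585, (-21*-20 - -34*39)=1746; twice the area = |4377| = 4377; area = 4377/2; boundary points = 1 + 3 + 1 = 5; strictly interior points = area - boundary/2 + 1 = 2187; answer 2187
Stage 2: Y1 = 2187; r = 3; a(2) = -1*(47) + 3*(3) = -38; iterating: a(2)=-38, a(3)=179, a(4)=-293, a(5)=830, a(6)=-1709, a(7)=4199, a(8)=-9326, a(9)=21923, a(10)=-49901, a(11)=115670, a(12)=-265373, a(13)=612383, a(14)=-1408502, a(15)=3245651; answer 3245651

3245651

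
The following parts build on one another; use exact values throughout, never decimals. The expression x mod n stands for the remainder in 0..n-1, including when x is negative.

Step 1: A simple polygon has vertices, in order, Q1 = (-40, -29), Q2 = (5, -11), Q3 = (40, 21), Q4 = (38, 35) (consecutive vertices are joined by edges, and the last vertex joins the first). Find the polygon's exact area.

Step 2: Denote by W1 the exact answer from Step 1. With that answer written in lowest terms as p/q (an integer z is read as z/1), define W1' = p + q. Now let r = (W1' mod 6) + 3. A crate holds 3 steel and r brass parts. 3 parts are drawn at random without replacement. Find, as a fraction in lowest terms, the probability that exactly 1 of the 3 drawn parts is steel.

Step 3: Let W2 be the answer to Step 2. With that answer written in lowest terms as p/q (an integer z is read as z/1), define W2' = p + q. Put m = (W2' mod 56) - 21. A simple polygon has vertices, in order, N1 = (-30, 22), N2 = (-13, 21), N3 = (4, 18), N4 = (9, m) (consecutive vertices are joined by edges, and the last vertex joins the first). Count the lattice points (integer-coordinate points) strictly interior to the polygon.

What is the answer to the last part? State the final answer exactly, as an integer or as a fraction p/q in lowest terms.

Step 1: cross terms: (-40*-11 - 5*-29)=585, (5*21 - 40*-11)=545, (40*35 - 38*21)=602, (38*-29 - -40*35)=298; twice the area = |2030| = 2030; area = 1015; answer 1015
Step 2: W1 = 1015; threaded value p + q = 1016; r = 5; total draws C(8,3) = 56; favorable C(3,1)*C(5,2) = 30; P = 15/28; answer 15/28
Step 3: W2 = 15/28; threaded value p + q = 43; m = 22; cross terms: (-30*21 - -13*22)=-344, (-13*18 - 4*21)=-318, (4*22 - 9*18)=-74, (9*22 - -30*22)=858; twice the area = |122| = 122; area = 61; boundary points = 1 + 1 + 1 + 39 = 42; strictly interior points = area - boundary/2 + 1 = 41; answer 41

41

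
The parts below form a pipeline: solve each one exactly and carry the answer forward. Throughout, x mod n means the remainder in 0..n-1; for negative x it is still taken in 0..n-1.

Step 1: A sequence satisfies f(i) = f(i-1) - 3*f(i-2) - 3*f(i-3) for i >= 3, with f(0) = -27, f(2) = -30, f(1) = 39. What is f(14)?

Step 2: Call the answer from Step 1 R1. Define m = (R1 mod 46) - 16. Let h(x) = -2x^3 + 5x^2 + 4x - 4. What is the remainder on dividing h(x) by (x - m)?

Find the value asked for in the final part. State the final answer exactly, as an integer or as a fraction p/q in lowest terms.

8

Step 1: f(3) = 1*(-30) - 3*(39) - 3*(-27) = -66; iterating: f(3)=-66, f(4)=-93, f(5)=195, f(6)=672, f(7)=366, f(8)=-2235, f(9)=-5349, f(10)=258, f(11)=23010, f(12)=38283, f(13)=-31521, f(14)=-215400; answer -215400
Step 2: R1 = -215400; m = 2; remainder = value at the root: -2*(2)^3 + 5*(2)^2 + 4*(2)^1 - 4 = (-16) + (20) + (8) + (-4) = 8; answer 8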